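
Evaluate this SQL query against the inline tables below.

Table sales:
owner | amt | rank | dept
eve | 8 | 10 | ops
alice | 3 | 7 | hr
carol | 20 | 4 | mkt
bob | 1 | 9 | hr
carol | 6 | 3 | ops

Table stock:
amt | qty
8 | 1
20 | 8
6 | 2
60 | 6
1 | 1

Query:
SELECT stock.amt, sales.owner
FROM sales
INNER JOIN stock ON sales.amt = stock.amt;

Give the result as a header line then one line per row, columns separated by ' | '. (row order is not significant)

After JOIN stock (4 rows):
sales.owner | sales.amt | sales.rank | sales.dept | stock.amt | stock.qty
eve | 8 | 10 | ops | 8 | 1
carol | 20 | 4 | mkt | 20 | 8
bob | 1 | 9 | hr | 1 | 1
carol | 6 | 3 | ops | 6 | 2
After SELECT (4 rows):
stock.amt | sales.owner
8 | eve
20 | carol
1 | bob
6 | carol

== RESULT ==
stock.amt | sales.owner
8 | eve
20 | carol
1 | bob
6 | carol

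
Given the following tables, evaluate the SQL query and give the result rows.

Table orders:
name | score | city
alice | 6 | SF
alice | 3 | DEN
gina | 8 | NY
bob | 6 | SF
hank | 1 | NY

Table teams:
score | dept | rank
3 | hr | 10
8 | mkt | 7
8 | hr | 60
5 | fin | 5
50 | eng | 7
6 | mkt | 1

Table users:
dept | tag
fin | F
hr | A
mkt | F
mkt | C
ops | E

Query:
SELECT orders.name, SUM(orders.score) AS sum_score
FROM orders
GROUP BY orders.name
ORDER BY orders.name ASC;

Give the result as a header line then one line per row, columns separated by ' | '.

After GROUP BY (4 rows):
orders.name | sum_score
alice | 9
gina | 8
bob | 6
hank | 1
After ORDER BY (4 rows):
orders.name | sum_score
alice | 9
bob | 6
gina | 8
hank | 1

== RESULT ==
orders.name | sum_score
alice | 9
bob | 6
gina | 8
hank | 1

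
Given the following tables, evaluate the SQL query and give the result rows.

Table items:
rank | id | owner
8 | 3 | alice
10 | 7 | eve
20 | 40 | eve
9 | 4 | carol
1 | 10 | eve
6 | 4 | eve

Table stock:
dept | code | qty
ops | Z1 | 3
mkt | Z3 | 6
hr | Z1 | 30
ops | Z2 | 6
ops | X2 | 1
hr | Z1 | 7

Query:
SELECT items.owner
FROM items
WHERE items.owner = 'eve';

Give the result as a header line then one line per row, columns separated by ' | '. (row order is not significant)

== RESULT ==
items.owner
eve
eve
eve
eve

Derivation:
After WHERE (4 rows):
items.rank | items.id | items.owner
10 | 7 | eve
20 | 40 | eve
1 | 10 | eve
6 | 4 | eve
After SELECT (4 rows):
items.owner
eve
eve
eve
eve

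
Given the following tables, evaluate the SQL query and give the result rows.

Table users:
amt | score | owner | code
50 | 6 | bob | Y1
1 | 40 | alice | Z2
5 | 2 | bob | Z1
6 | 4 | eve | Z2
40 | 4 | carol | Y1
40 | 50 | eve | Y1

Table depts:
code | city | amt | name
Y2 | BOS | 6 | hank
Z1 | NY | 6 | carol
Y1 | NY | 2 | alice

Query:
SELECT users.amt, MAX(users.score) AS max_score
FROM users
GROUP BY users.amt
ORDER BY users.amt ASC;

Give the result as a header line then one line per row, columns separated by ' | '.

== RESULT ==
users.amt | max_score
1 | 40
5 | 2
6 | 4
40 | 50
50 | 6

Derivation:
After GROUP BY (5 rows):
users.amt | max_score
50 | 6
1 | 40
5 | 2
6 | 4
40 | 50
After ORDER BY (5 rows):
users.amt | max_score
1 | 40
5 | 2
6 | 4
40 | 50
50 | 6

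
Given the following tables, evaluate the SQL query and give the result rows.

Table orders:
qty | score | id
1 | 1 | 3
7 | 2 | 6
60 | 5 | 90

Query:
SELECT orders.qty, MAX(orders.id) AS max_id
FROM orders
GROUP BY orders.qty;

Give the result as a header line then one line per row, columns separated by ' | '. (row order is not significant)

After GROUP BY (3 rows):
orders.qty | max_id
1 | 3
7 | 6
60 | 90

== RESULT ==
orders.qty | max_id
1 | 3
7 | 6
60 | 90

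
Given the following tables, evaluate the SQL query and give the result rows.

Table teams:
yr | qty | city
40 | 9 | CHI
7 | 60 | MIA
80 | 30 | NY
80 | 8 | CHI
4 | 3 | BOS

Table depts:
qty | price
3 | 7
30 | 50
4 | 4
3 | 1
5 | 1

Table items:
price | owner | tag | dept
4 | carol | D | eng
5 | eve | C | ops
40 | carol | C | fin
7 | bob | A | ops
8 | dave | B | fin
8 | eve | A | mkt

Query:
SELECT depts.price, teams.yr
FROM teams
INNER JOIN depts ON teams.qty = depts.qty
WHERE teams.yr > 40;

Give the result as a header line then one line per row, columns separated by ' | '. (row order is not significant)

== RESULT ==
depts.price | teams.yr
50 | 80

Derivation:
After JOIN depts (3 rows):
teams.yr | teams.qty | teams.city | depts.qty | depts.price
80 | 30 | NY | 30 | 50
4 | 3 | BOS | 3 | 7
4 | 3 | BOS | 3 | 1
After WHERE (1 rows):
teams.yr | teams.qty | teams.city | depts.qty | depts.price
80 | 30 | NY | 30 | 50
After SELECT (1 rows):
depts.price | teams.yr
50 | 80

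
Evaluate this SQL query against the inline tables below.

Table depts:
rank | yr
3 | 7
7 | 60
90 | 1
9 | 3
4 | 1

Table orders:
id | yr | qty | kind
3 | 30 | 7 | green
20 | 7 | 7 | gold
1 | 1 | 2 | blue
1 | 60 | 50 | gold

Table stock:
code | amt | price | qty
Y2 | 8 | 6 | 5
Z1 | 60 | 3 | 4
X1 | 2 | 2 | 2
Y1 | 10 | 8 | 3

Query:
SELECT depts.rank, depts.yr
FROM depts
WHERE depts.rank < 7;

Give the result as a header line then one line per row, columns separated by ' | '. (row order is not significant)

After WHERE (2 rows):
depts.rank | depts.yr
3 | 7
4 | 1
After SELECT (2 rows):
depts.rank | depts.yr
3 | 7
4 | 1

== RESULT ==
depts.rank | depts.yr
3 | 7
4 | 1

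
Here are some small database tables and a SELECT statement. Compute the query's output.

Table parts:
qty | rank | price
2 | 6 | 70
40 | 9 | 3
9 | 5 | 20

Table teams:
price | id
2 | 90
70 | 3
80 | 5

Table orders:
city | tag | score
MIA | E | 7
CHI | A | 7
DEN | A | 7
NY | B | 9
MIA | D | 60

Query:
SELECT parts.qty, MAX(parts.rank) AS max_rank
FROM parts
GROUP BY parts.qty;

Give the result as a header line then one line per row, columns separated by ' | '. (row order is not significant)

== RESULT ==
parts.qty | max_rank
2 | 6
40 | 9
9 | 5

Derivation:
After GROUP BY (3 rows):
parts.qty | max_rank
2 | 6
40 | 9
9 | 5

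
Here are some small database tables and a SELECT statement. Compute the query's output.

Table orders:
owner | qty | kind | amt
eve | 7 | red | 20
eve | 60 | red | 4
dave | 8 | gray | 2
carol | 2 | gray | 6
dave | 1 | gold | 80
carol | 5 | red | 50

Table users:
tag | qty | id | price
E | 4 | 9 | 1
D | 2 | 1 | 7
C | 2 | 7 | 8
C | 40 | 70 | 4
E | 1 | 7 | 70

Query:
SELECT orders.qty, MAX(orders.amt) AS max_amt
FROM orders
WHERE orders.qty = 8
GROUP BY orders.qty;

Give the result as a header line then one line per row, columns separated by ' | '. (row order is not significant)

After WHERE (1 rows):
orders.owner | orders.qty | orders.kind | orders.amt
dave | 8 | gray | 2
After GROUP BY (1 rows):
orders.qty | max_amt
8 | 2

== RESULT ==
orders.qty | max_amt
8 | 2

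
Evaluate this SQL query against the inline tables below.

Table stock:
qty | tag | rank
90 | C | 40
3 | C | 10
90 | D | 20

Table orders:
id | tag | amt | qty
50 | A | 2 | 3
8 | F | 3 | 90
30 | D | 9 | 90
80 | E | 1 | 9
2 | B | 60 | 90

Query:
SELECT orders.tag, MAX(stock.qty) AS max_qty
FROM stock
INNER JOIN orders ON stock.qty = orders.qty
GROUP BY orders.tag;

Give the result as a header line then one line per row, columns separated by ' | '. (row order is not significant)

== RESULT ==
orders.tag | max_qty
F | 90
D | 90
B | 90
A | 3

Derivation:
After JOIN orders (7 rows):
stock.qty | stock.tag | stock.rank | orders.id | orders.tag | orders.amt | orders.qty
90 | C | 40 | 8 | F | 3 | 90
90 | C | 40 | 30 | D | 9 | 90
90 | C | 40 | 2 | B | 60 | 90
3 | C | 10 | 50 | A | 2 | 3
90 | D | 20 | 8 | F | 3 | 90
90 | D | 20 | 30 | D | 9 | 90
90 | D | 20 | 2 | B | 60 | 90
After GROUP BY (4 rows):
orders.tag | max_qty
F | 90
D | 90
B | 90
A | 3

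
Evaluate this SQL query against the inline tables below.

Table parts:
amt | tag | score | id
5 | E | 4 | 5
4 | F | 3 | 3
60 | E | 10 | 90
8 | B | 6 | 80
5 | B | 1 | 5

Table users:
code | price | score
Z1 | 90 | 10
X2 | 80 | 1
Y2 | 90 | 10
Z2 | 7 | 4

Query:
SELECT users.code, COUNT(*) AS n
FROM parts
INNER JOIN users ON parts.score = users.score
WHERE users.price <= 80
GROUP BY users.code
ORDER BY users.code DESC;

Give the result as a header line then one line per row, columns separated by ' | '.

== RESULT ==
users.code | n
Z2 | 1
X2 | 1

Derivation:
After JOIN users (4 rows):
parts.amt | parts.tag | parts.score | parts.id | users.code | users.price | users.score
5 | E | 4 | 5 | Z2 | 7 | 4
60 | E | 10 | 90 | Z1 | 90 | 10
60 | E | 10 | 90 | Y2 | 90 | 10
5 | B | 1 | 5 | X2 | 80 | 1
After WHERE (2 rows):
parts.amt | parts.tag | parts.score | parts.id | users.code | users.price | users.score
5 | E | 4 | 5 | Z2 | 7 | 4
5 | B | 1 | 5 | X2 | 80 | 1
After GROUP BY (2 rows):
users.code | n
Z2 | 1
X2 | 1
After ORDER BY (2 rows):
users.code | n
Z2 | 1
X2 | 1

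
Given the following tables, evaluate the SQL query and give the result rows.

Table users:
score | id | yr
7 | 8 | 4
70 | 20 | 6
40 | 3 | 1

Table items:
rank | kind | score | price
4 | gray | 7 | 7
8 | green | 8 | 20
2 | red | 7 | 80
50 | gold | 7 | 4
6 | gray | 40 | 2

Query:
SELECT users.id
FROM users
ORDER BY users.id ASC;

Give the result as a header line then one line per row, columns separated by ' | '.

== RESULT ==
users.id
3
8
20

Derivation:
After SELECT (3 rows):
users.id
8
20
3
After ORDER BY (3 rows):
users.id
3
8
20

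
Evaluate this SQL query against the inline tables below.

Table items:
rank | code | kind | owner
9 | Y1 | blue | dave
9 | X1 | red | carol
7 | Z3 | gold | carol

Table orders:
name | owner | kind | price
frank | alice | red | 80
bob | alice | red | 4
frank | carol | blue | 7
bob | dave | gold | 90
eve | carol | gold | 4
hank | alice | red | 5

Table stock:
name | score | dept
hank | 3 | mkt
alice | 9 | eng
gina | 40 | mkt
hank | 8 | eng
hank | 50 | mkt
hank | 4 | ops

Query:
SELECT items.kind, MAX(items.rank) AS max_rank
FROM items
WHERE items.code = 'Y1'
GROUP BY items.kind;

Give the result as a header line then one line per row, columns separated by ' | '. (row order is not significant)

== RESULT ==
items.kind | max_rank
blue | 9

Derivation:
After WHERE (1 rows):
items.rank | items.code | items.kind | items.owner
9 | Y1 | blue | dave
After GROUP BY (1 rows):
items.kind | max_rank
blue | 9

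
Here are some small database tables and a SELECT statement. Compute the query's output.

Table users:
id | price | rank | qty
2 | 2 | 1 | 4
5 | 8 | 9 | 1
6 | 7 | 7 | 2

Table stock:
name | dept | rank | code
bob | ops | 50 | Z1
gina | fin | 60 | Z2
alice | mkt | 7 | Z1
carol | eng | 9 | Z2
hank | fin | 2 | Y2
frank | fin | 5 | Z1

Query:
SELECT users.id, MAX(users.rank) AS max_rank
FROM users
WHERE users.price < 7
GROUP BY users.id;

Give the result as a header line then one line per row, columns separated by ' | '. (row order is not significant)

== RESULT ==
users.id | max_rank
2 | 1

Derivation:
After WHERE (1 rows):
users.id | users.price | users.rank | users.qty
2 | 2 | 1 | 4
After GROUP BY (1 rows):
users.id | max_rank
2 | 1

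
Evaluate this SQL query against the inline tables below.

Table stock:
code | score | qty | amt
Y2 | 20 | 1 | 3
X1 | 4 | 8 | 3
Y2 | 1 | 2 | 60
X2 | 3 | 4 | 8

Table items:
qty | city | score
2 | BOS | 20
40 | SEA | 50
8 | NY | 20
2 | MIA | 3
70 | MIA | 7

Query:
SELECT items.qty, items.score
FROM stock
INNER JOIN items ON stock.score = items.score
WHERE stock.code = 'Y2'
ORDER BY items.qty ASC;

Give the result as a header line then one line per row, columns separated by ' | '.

== RESULT ==
items.qty | items.score
2 | 20
8 | 20

Derivation:
After JOIN items (3 rows):
stock.code | stock.score | stock.qty | stock.amt | items.qty | items.city | items.score
Y2 | 20 | 1 | 3 | 2 | BOS | 20
Y2 | 20 | 1 | 3 | 8 | NY | 20
X2 | 3 | 4 | 8 | 2 | MIA | 3
After WHERE (2 rows):
stock.code | stock.score | stock.qty | stock.amt | items.qty | items.city | items.score
Y2 | 20 | 1 | 3 | 2 | BOS | 20
Y2 | 20 | 1 | 3 | 8 | NY | 20
After SELECT (2 rows):
items.qty | items.score
2 | 20
8 | 20
After ORDER BY (2 rows):
items.qty | items.score
2 | 20
8 | 20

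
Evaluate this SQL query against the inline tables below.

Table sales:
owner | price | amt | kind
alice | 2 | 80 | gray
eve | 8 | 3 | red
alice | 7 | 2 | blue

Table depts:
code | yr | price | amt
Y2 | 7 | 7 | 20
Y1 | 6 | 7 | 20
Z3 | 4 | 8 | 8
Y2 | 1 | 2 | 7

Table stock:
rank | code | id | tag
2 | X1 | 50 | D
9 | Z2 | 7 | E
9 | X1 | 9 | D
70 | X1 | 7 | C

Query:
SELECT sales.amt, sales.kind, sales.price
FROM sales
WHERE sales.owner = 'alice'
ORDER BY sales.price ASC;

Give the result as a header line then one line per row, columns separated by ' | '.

After WHERE (2 rows):
sales.owner | sales.price | sales.amt | sales.kind
alice | 2 | 80 | gray
alice | 7 | 2 | blue
After SELECT (2 rows):
sales.amt | sales.kind | sales.price
80 | gray | 2
2 | blue | 7
After ORDER BY (2 rows):
sales.amt | sales.kind | sales.price
80 | gray | 2
2 | blue | 7

== RESULT ==
sales.amt | sales.kind | sales.price
80 | gray | 2
2 | blue | 7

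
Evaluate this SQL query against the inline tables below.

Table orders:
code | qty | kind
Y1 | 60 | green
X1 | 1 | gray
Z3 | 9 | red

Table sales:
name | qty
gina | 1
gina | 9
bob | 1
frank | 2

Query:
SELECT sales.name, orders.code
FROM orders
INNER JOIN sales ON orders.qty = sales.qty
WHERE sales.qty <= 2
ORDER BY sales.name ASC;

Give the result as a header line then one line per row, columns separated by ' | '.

After JOIN sales (3 rows):
orders.code | orders.qty | orders.kind | sales.name | sales.qty
X1 | 1 | gray | gina | 1
X1 | 1 | gray | bob | 1
Z3 | 9 | red | gina | 9
After WHERE (2 rows):
orders.code | orders.qty | orders.kind | sales.name | sales.qty
X1 | 1 | gray | gina | 1
X1 | 1 | gray | bob | 1
After SELECT (2 rows):
sales.name | orders.code
gina | X1
bob | X1
After ORDER BY (2 rows):
sales.name | orders.code
bob | X1
gina | X1

== RESULT ==
sales.name | orders.code
bob | X1
gina | X1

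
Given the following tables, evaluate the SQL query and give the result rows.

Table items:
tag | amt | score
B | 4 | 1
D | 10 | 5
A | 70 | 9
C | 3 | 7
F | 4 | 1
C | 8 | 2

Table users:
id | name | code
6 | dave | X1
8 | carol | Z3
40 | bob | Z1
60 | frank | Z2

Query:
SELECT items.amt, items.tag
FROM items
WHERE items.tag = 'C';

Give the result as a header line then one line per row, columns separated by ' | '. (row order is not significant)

== RESULT ==
items.amt | items.tag
3 | C
8 | C

Derivation:
After WHERE (2 rows):
items.tag | items.amt | items.score
C | 3 | 7
C | 8 | 2
After SELECT (2 rows):
items.amt | items.tag
3 | C
8 | C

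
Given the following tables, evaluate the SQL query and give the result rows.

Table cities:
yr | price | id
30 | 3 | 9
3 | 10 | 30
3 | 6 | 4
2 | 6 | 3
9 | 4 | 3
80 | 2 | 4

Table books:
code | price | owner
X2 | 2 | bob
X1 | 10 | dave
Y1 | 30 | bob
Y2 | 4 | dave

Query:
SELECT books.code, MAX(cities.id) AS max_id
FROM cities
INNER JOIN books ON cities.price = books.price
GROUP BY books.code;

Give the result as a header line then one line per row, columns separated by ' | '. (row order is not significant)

== RESULT ==
books.code | max_id
X1 | 30
Y2 | 3
X2 | 4

Derivation:
After JOIN books (3 rows):
cities.yr | cities.price | cities.id | books.code | books.price | books.owner
3 | 10 | 30 | X1 | 10 | dave
9 | 4 | 3 | Y2 | 4 | dave
80 | 2 | 4 | X2 | 2 | bob
After GROUP BY (3 rows):
books.code | max_id
X1 | 30
Y2 | 3
X2 | 4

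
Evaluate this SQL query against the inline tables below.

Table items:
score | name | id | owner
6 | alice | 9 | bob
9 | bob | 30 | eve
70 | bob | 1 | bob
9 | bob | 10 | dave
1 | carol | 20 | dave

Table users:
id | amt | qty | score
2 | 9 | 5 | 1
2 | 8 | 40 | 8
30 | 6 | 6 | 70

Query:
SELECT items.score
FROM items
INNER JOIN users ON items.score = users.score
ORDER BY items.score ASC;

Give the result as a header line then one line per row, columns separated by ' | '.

After JOIN users (2 rows):
items.score | items.name | items.id | items.owner | users.id | users.amt | users.qty | users.score
70 | bob | 1 | bob | 30 | 6 | 6 | 70
1 | carol | 20 | dave | 2 | 9 | 5 | 1
After SELECT (2 rows):
items.score
70
1
After ORDER BY (2 rows):
items.score
1
70

== RESULT ==
items.score
1
70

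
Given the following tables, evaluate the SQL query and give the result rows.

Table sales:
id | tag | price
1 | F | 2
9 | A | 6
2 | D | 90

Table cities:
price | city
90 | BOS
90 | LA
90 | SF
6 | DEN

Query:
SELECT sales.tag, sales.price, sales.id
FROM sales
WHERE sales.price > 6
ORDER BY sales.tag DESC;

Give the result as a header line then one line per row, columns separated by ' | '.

After WHERE (1 rows):
sales.id | sales.tag | sales.price
2 | D | 90
After SELECT (1 rows):
sales.tag | sales.price | sales.id
D | 90 | 2
After ORDER BY (1 rows):
sales.tag | sales.price | sales.id
D | 90 | 2

== RESULT ==
sales.tag | sales.price | sales.id
D | 90 | 2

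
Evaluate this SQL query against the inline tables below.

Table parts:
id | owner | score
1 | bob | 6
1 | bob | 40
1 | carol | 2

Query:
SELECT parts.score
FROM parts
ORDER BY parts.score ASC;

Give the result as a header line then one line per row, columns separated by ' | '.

After SELECT (3 rows):
parts.score
6
40
2
After ORDER BY (3 rows):
parts.score
2
6
40

== RESULT ==
parts.score
2
6
40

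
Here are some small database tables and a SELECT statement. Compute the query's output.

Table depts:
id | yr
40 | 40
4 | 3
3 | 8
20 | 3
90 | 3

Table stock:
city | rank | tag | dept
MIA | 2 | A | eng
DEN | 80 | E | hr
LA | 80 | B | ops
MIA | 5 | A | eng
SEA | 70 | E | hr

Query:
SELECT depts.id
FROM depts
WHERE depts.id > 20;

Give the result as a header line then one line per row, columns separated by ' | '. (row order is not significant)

After WHERE (2 rows):
depts.id | depts.yr
40 | 40
90 | 3
After SELECT (2 rows):
depts.id
40
90

== RESULT ==
depts.id
40
90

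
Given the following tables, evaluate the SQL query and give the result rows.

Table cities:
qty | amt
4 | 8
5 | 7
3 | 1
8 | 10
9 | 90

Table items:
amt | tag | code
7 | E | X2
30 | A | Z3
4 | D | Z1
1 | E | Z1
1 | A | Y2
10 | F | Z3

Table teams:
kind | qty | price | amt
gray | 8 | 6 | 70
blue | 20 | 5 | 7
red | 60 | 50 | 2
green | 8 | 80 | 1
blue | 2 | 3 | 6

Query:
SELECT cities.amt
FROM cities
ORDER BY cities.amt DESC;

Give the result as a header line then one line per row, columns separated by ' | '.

After SELECT (5 rows):
cities.amt
8
7
1
10
90
After ORDER BY (5 rows):
cities.amt
90
10
8
7
1

== RESULT ==
cities.amt
90
10
8
7
1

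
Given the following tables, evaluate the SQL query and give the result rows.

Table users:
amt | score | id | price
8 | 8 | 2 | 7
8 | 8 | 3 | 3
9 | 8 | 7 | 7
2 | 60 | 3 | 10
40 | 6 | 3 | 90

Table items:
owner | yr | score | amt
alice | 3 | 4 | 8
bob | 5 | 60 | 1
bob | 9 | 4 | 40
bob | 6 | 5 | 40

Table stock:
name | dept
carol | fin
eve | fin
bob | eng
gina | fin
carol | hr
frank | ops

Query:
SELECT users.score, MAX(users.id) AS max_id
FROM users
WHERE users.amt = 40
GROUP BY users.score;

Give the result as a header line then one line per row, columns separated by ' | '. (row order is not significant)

== RESULT ==
users.score | max_id
6 | 3

Derivation:
After WHERE (1 rows):
users.amt | users.score | users.id | users.price
40 | 6 | 3 | 90
After GROUP BY (1 rows):
users.score | max_id
6 | 3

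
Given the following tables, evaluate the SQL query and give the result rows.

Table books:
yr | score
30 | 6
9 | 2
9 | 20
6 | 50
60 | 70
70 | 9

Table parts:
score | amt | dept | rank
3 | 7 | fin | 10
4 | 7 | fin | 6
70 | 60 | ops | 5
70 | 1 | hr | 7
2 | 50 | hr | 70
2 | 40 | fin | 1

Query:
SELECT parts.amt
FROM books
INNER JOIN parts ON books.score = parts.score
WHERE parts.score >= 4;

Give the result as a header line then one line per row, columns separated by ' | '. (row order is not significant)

After JOIN parts (4 rows):
books.yr | books.score | parts.score | parts.amt | parts.dept | parts.rank
9 | 2 | 2 | 50 | hr | 70
9 | 2 | 2 | 40 | fin | 1
60 | 70 | 70 | 60 | ops | 5
60 | 70 | 70 | 1 | hr | 7
After WHERE (2 rows):
books.yr | books.score | parts.score | parts.amt | parts.dept | parts.rank
60 | 70 | 70 | 60 | ops | 5
60 | 70 | 70 | 1 | hr | 7
After SELECT (2 rows):
parts.amt
60
1

== RESULT ==
parts.amt
60
1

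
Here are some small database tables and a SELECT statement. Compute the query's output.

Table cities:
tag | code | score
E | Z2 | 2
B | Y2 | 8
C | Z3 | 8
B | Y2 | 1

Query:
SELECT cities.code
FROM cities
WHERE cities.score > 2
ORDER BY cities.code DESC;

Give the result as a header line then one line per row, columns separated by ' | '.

After WHERE (2 rows):
cities.tag | cities.code | cities.score
B | Y2 | 8
C | Z3 | 8
After SELECT (2 rows):
cities.code
Y2
Z3
After ORDER BY (2 rows):
cities.code
Z3
Y2

== RESULT ==
cities.code
Z3
Y2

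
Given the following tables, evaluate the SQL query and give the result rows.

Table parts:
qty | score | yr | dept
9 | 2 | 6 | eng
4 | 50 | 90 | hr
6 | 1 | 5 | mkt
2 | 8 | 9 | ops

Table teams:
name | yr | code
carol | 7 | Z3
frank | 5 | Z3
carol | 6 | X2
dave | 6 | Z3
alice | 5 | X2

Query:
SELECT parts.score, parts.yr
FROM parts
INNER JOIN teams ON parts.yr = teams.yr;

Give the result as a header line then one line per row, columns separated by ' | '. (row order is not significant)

== RESULT ==
parts.score | parts.yr
2 | 6
2 | 6
1 | 5
1 | 5

Derivation:
After JOIN teams (4 rows):
parts.qty | parts.score | parts.yr | parts.dept | teams.name | teams.yr | teams.code
9 | 2 | 6 | eng | carol | 6 | X2
9 | 2 | 6 | eng | dave | 6 | Z3
6 | 1 | 5 | mkt | frank | 5 | Z3
6 | 1 | 5 | mkt | alice | 5 | X2
After SELECT (4 rows):
parts.score | parts.yr
2 | 6
2 | 6
1 | 5
1 | 5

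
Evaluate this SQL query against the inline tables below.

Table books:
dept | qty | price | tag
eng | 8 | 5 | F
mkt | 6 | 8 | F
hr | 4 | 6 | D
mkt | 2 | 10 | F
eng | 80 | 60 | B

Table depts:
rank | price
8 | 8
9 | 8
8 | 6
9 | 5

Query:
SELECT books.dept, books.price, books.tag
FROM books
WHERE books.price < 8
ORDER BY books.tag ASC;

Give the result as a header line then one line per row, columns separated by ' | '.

After WHERE (2 rows):
books.dept | books.qty | books.price | books.tag
eng | 8 | 5 | F
hr | 4 | 6 | D
After SELECT (2 rows):
books.dept | books.price | books.tag
eng | 5 | F
hr | 6 | D
After ORDER BY (2 rows):
books.dept | books.price | books.tag
hr | 6 | D
eng | 5 | F

== RESULT ==
books.dept | books.price | books.tag
hr | 6 | D
eng | 5 | F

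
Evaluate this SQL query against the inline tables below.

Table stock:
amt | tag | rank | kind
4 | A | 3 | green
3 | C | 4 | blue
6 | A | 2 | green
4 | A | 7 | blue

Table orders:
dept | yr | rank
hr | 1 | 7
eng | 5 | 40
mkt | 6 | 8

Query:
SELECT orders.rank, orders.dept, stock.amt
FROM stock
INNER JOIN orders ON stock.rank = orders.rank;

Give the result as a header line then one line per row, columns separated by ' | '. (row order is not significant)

After JOIN orders (1 rows):
stock.amt | stock.tag | stock.rank | stock.kind | orders.dept | orders.yr | orders.rank
4 | A | 7 | blue | hr | 1 | 7
After SELECT (1 rows):
orders.rank | orders.dept | stock.amt
7 | hr | 4

== RESULT ==
orders.rank | orders.dept | stock.amt
7 | hr | 4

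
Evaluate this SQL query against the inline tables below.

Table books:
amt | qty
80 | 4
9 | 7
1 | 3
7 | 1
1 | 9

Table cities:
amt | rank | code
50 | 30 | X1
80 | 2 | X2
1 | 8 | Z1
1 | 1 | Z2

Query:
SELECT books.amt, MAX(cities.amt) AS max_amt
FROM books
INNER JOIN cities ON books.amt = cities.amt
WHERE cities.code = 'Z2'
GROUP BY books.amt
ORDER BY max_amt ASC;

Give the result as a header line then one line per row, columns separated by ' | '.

After JOIN cities (5 rows):
books.amt | books.qty | cities.amt | cities.rank | cities.code
80 | 4 | 80 | 2 | X2
1 | 3 | 1 | 8 | Z1
1 | 3 | 1 | 1 | Z2
1 | 9 | 1 | 8 | Z1
1 | 9 | 1 | 1 | Z2
After WHERE (2 rows):
books.amt | books.qty | cities.amt | cities.rank | cities.code
1 | 3 | 1 | 1 | Z2
1 | 9 | 1 | 1 | Z2
After GROUP BY (1 rows):
books.amt | max_amt
1 | 1
After ORDER BY (1 rows):
books.amt | max_amt
1 | 1

== RESULT ==
books.amt | max_amt
1 | 1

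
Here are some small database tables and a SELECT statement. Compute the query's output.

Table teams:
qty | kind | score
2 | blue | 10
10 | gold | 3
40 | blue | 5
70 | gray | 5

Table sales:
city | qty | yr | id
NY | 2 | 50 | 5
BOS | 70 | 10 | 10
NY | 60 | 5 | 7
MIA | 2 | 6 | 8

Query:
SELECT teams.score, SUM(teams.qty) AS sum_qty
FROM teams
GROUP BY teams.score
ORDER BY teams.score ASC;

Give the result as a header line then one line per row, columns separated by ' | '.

After GROUP BY (3 rows):
teams.score | sum_qty
10 | 2
3 | 10
5 | 110
After ORDER BY (3 rows):
teams.score | sum_qty
3 | 10
5 | 110
10 | 2

== RESULT ==
teams.score | sum_qty
3 | 10
5 | 110
10 | 2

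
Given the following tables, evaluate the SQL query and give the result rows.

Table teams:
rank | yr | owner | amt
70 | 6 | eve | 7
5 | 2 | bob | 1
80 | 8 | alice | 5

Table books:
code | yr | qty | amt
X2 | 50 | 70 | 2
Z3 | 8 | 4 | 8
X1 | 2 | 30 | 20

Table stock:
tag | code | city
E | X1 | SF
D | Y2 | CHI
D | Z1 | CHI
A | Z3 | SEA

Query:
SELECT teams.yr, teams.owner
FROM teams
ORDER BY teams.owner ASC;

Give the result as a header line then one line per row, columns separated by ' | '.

After SELECT (3 rows):
teams.yr | teams.owner
6 | eve
2 | bob
8 | alice
After ORDER BY (3 rows):
teams.yr | teams.owner
8 | alice
2 | bob
6 | eve

== RESULT ==
teams.yr | teams.owner
8 | alice
2 | bob
6 | eve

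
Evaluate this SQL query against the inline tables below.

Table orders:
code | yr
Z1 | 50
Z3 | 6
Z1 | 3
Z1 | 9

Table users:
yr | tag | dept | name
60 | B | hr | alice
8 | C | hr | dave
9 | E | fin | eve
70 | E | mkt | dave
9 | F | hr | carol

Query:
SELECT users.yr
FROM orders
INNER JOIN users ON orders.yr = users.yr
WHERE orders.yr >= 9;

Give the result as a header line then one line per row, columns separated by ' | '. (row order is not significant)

== RESULT ==
users.yr
9
9

Derivation:
After JOIN users (2 rows):
orders.code | orders.yr | users.yr | users.tag | users.dept | users.name
Z1 | 9 | 9 | E | fin | eve
Z1 | 9 | 9 | F | hr | carol
After WHERE (2 rows):
orders.code | orders.yr | users.yr | users.tag | users.dept | users.name
Z1 | 9 | 9 | E | fin | eve
Z1 | 9 | 9 | F | hr | carol
After SELECT (2 rows):
users.yr
9
9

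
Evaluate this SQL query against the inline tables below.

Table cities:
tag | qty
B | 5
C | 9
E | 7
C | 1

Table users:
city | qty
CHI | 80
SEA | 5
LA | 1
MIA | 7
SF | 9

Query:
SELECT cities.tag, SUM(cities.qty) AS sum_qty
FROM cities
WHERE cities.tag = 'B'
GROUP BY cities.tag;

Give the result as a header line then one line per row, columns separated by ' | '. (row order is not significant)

After WHERE (1 rows):
cities.tag | cities.qty
B | 5
After GROUP BY (1 rows):
cities.tag | sum_qty
B | 5

== RESULT ==
cities.tag | sum_qty
B | 5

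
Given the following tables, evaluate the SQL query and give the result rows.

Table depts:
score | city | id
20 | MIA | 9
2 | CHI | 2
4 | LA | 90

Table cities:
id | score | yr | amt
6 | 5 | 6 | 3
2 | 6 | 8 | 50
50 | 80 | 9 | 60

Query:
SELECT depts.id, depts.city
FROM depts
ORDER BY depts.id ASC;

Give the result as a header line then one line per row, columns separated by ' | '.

After SELECT (3 rows):
depts.id | depts.city
9 | MIA
2 | CHI
90 | LA
After ORDER BY (3 rows):
depts.id | depts.city
2 | CHI
9 | MIA
90 | LA

== RESULT ==
depts.id | depts.city
2 | CHI
9 | MIA
90 | LA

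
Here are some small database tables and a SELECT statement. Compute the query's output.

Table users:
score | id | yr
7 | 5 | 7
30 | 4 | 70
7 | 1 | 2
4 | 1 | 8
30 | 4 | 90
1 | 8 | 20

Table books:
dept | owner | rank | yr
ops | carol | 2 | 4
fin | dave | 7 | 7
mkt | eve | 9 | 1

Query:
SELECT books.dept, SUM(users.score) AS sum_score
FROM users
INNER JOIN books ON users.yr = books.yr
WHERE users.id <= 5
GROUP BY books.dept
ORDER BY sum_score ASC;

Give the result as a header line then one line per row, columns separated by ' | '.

== RESULT ==
books.dept | sum_score
fin | 7

Derivation:
After JOIN books (1 rows):
users.score | users.id | users.yr | books.dept | books.owner | books.rank | books.yr
7 | 5 | 7 | fin | dave | 7 | 7
After WHERE (1 rows):
users.score | users.id | users.yr | books.dept | books.owner | books.rank | books.yr
7 | 5 | 7 | fin | dave | 7 | 7
After GROUP BY (1 rows):
books.dept | sum_score
fin | 7
After ORDER BY (1 rows):
books.dept | sum_score
fin | 7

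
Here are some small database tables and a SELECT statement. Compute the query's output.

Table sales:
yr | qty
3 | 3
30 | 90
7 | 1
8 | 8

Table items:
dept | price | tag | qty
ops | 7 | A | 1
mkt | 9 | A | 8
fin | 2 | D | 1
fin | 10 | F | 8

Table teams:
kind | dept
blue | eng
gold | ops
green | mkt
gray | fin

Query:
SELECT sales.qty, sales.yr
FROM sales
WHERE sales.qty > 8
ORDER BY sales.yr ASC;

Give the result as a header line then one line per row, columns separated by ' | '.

== RESULT ==
sales.qty | sales.yr
90 | 30

Derivation:
After WHERE (1 rows):
sales.yr | sales.qty
30 | 90
After SELECT (1 rows):
sales.qty | sales.yr
90 | 30
After ORDER BY (1 rows):
sales.qty | sales.yr
90 | 30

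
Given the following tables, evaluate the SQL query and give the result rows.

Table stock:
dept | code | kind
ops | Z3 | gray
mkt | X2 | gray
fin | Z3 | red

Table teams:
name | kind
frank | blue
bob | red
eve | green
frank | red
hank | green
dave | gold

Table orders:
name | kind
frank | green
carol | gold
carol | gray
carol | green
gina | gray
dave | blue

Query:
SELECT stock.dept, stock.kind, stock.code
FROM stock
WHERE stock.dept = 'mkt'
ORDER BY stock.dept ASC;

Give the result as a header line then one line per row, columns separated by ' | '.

== RESULT ==
stock.dept | stock.kind | stock.code
mkt | gray | X2

Derivation:
After WHERE (1 rows):
stock.dept | stock.code | stock.kind
mkt | X2 | gray
After SELECT (1 rows):
stock.dept | stock.kind | stock.code
mkt | gray | X2
After ORDER BY (1 rows):
stock.dept | stock.kind | stock.code
mkt | gray | X2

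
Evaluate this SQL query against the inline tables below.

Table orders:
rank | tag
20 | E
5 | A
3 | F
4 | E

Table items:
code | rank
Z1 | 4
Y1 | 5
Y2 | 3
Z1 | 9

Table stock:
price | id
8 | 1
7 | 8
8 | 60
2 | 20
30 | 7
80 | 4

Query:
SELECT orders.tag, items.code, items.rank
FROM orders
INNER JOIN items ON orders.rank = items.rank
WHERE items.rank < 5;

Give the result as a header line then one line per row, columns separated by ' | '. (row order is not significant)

== RESULT ==
orders.tag | items.code | items.rank
F | Y2 | 3
E | Z1 | 4

Derivation:
After JOIN items (3 rows):
orders.rank | orders.tag | items.code | items.rank
5 | A | Y1 | 5
3 | F | Y2 | 3
4 | E | Z1 | 4
After WHERE (2 rows):
orders.rank | orders.tag | items.code | items.rank
3 | F | Y2 | 3
4 | E | Z1 | 4
After SELECT (2 rows):
orders.tag | items.code | items.rank
F | Y2 | 3
E | Z1 | 4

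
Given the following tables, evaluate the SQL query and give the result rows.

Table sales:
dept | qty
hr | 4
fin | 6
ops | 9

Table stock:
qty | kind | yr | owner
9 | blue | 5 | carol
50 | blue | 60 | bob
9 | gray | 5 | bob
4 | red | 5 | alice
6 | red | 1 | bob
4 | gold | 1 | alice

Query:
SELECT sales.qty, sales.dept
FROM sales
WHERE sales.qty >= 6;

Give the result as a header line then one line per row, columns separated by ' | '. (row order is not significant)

== RESULT ==
sales.qty | sales.dept
6 | fin
9 | ops

Derivation:
After WHERE (2 rows):
sales.dept | sales.qty
fin | 6
ops | 9
After SELECT (2 rows):
sales.qty | sales.dept
6 | fin
9 | ops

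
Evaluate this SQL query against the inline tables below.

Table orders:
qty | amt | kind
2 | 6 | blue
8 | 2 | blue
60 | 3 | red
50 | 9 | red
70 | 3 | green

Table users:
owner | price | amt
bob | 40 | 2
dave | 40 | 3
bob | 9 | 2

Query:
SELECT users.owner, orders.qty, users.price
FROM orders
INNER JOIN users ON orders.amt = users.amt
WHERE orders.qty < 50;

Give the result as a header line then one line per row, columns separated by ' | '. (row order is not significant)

== RESULT ==
users.owner | orders.qty | users.price
bob | 8 | 40
bob | 8 | 9

Derivation:
After JOIN users (4 rows):
orders.qty | orders.amt | orders.kind | users.owner | users.price | users.amt
8 | 2 | blue | bob | 40 | 2
8 | 2 | blue | bob | 9 | 2
60 | 3 | red | dave | 40 | 3
70 | 3 | green | dave | 40 | 3
After WHERE (2 rows):
orders.qty | orders.amt | orders.kind | users.owner | users.price | users.amt
8 | 2 | blue | bob | 40 | 2
8 | 2 | blue | bob | 9 | 2
After SELECT (2 rows):
users.owner | orders.qty | users.price
bob | 8 | 40
bob | 8 | 9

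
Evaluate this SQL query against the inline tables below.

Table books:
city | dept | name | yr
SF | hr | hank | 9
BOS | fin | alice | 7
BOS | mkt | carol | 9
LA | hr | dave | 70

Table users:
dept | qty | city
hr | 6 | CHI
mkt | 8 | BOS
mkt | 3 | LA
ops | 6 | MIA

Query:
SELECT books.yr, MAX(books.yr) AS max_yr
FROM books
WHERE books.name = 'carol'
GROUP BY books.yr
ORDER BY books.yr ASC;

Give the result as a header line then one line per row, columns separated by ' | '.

== RESULT ==
books.yr | max_yr
9 | 9

Derivation:
After WHERE (1 rows):
books.city | books.dept | books.name | books.yr
BOS | mkt | carol | 9
After GROUP BY (1 rows):
books.yr | max_yr
9 | 9
After ORDER BY (1 rows):
books.yr | max_yr
9 | 9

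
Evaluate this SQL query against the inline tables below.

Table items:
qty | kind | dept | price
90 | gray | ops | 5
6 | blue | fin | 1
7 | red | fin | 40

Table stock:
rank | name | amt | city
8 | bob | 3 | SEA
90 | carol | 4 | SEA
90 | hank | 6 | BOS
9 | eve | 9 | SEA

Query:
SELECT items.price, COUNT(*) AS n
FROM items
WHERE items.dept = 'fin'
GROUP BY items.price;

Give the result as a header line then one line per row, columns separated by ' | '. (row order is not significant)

== RESULT ==
items.price | n
1 | 1
40 | 1

Derivation:
After WHERE (2 rows):
items.qty | items.kind | items.dept | items.price
6 | blue | fin | 1
7 | red | fin | 40
After GROUP BY (2 rows):
items.price | n
1 | 1
40 | 1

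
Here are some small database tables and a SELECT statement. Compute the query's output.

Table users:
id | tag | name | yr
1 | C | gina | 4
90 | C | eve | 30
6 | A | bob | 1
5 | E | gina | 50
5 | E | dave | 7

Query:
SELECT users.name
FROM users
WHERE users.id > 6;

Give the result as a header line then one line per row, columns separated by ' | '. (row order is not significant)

== RESULT ==
users.name
eve

Derivation:
After WHERE (1 rows):
users.id | users.tag | users.name | users.yr
90 | C | eve | 30
After SELECT (1 rows):
users.name
eve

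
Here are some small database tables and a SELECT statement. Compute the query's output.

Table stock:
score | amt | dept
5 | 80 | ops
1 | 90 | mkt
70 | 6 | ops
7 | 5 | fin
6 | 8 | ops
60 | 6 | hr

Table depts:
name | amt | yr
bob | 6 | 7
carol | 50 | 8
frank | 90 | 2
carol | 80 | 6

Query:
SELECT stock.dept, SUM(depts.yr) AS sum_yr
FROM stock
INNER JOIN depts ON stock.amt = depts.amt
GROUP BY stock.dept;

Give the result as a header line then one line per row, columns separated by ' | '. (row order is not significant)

== RESULT ==
stock.dept | sum_yr
ops | 13
mkt | 2
hr | 7

Derivation:
After JOIN depts (4 rows):
stock.score | stock.amt | stock.dept | depts.name | depts.amt | depts.yr
5 | 80 | ops | carol | 80 | 6
1 | 90 | mkt | frank | 90 | 2
70 | 6 | ops | bob | 6 | 7
60 | 6 | hr | bob | 6 | 7
After GROUP BY (3 rows):
stock.dept | sum_yr
ops | 13
mkt | 2
hr | 7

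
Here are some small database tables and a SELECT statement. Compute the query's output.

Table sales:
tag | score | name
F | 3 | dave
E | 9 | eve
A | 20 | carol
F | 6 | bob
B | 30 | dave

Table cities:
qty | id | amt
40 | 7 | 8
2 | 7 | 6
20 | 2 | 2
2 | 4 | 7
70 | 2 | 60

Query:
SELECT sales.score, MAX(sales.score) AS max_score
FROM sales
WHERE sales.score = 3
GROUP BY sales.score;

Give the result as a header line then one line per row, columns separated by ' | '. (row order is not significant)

== RESULT ==
sales.score | max_score
3 | 3

Derivation:
After WHERE (1 rows):
sales.tag | sales.score | sales.name
F | 3 | dave
After GROUP BY (1 rows):
sales.score | max_score
3 | 3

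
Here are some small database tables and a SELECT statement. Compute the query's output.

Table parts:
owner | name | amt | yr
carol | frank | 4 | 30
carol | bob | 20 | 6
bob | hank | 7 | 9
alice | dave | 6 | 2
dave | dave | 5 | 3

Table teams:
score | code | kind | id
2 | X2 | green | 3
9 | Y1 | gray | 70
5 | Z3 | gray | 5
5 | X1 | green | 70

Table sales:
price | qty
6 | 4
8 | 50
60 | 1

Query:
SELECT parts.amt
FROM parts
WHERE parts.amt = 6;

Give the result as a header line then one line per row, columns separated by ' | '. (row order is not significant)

After WHERE (1 rows):
parts.owner | parts.name | parts.amt | parts.yr
alice | dave | 6 | 2
After SELECT (1 rows):
parts.amt
6

== RESULT ==
parts.amt
6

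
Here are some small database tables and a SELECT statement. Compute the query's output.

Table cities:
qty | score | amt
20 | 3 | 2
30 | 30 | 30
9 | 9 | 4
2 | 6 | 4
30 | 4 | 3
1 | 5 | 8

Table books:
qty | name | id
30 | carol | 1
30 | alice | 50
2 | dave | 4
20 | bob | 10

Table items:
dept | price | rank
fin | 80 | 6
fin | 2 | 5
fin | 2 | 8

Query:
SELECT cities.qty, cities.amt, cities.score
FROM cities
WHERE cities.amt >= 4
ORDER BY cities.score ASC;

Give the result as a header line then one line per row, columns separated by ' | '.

== RESULT ==
cities.qty | cities.amt | cities.score
1 | 8 | 5
2 | 4 | 6
9 | 4 | 9
30 | 30 | 30

Derivation:
After WHERE (4 rows):
cities.qty | cities.score | cities.amt
30 | 30 | 30
9 | 9 | 4
2 | 6 | 4
1 | 5 | 8
After SELECT (4 rows):
cities.qty | cities.amt | cities.score
30 | 30 | 30
9 | 4 | 9
2 | 4 | 6
1 | 8 | 5
After ORDER BY (4 rows):
cities.qty | cities.amt | cities.score
1 | 8 | 5
2 | 4 | 6
9 | 4 | 9
30 | 30 | 30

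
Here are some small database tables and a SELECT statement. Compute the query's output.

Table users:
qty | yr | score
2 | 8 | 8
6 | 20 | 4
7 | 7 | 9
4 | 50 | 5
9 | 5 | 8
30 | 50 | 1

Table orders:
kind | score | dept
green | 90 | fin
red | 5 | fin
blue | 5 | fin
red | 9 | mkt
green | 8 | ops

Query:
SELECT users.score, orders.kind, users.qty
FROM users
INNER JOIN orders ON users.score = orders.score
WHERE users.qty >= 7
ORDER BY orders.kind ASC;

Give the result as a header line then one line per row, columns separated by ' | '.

== RESULT ==
users.score | orders.kind | users.qty
8 | green | 9
9 | red | 7

Derivation:
After JOIN orders (5 rows):
users.qty | users.yr | users.score | orders.kind | orders.score | orders.dept
2 | 8 | 8 | green | 8 | ops
7 | 7 | 9 | red | 9 | mkt
4 | 50 | 5 | red | 5 | fin
4 | 50 | 5 | blue | 5 | fin
9 | 5 | 8 | green | 8 | ops
After WHERE (2 rows):
users.qty | users.yr | users.score | orders.kind | orders.score | orders.dept
7 | 7 | 9 | red | 9 | mkt
9 | 5 | 8 | green | 8 | ops
After SELECT (2 rows):
users.score | orders.kind | users.qty
9 | red | 7
8 | green | 9
After ORDER BY (2 rows):
users.score | orders.kind | users.qty
8 | green | 9
9 | red | 7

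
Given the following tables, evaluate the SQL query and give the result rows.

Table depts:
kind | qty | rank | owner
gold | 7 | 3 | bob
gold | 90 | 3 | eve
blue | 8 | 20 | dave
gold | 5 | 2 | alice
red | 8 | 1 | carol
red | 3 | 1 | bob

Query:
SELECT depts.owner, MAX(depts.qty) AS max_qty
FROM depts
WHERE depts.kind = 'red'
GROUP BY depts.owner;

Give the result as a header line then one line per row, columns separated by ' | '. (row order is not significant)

After WHERE (2 rows):
depts.kind | depts.qty | depts.rank | depts.owner
red | 8 | 1 | carol
red | 3 | 1 | bob
After GROUP BY (2 rows):
depts.owner | max_qty
carol | 8
bob | 3

== RESULT ==
depts.owner | max_qty
carol | 8
bob | 3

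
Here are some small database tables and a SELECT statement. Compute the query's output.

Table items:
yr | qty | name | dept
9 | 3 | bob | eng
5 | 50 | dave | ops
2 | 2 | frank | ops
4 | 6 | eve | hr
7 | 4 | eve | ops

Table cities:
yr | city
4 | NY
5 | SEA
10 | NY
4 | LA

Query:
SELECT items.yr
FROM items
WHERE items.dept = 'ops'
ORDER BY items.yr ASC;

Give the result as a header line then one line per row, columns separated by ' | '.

== RESULT ==
items.yr
2
5
7

Derivation:
After WHERE (3 rows):
items.yr | items.qty | items.name | items.dept
5 | 50 | dave | ops
2 | 2 | frank | ops
7 | 4 | eve | ops
After SELECT (3 rows):
items.yr
5
2
7
After ORDER BY (3 rows):
items.yr
2
5
7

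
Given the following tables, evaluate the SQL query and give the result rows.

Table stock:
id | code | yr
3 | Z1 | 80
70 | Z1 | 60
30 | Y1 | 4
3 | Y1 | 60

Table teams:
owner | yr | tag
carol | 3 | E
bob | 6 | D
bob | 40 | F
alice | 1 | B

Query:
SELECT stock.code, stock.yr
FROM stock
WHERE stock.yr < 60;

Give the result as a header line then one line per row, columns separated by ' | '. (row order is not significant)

After WHERE (1 rows):
stock.id | stock.code | stock.yr
30 | Y1 | 4
After SELECT (1 rows):
stock.code | stock.yr
Y1 | 4

== RESULT ==
stock.code | stock.yr
Y1 | 4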